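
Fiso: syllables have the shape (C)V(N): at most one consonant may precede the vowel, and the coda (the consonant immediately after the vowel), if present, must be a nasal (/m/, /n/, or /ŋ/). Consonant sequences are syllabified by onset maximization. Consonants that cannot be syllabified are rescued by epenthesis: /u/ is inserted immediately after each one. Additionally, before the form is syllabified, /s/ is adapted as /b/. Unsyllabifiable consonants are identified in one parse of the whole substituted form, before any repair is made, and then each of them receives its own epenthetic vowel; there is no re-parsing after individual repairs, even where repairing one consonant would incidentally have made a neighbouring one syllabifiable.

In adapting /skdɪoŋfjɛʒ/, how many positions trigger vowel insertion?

4

After substitution the input is /bkdɪoŋfjɛʒ/.
The unsyllabifiable consonants are /b/, /k/, /f/, /ʒ/; each receives one epenthetic vowel.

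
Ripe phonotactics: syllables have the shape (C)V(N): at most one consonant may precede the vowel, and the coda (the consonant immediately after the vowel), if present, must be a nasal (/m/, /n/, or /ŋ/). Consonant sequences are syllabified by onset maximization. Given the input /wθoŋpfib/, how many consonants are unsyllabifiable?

The consonants /w/, /p/, /b/ cannot be parsed into a legal (C)V(N) syllable (only a nasal (/m/, /n/, or /ŋ/) is licensed in coda position; onsets are limited to one consonant).

3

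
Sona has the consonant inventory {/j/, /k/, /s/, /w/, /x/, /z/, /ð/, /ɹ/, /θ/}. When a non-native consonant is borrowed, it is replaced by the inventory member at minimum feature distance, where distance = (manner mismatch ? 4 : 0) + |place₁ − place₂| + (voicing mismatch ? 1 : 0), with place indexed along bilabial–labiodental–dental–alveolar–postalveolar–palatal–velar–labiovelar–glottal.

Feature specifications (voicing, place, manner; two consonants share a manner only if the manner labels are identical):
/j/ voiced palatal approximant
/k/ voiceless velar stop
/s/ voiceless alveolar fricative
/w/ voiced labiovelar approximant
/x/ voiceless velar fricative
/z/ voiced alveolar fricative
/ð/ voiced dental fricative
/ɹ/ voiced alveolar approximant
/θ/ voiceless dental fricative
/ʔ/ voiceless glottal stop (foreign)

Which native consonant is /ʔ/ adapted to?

k

/k/ is closest: same manner (stop), place distance 2 (glottal→velar), same voicing; total 2. Next closest is /w/ at distance 6.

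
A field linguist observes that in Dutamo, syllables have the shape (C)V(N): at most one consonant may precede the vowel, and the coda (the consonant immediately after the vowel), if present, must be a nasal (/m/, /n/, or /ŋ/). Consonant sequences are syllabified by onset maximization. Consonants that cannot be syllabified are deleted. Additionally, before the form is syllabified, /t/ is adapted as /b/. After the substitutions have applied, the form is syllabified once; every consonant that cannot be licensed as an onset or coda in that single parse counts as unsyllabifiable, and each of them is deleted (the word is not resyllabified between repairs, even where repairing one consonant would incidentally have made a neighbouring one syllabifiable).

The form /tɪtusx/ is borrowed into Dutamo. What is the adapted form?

Substitution: /t/ → /b/, giving /bɪbusx/.
The consonants /s/, /x/ cannot be parsed into a legal (C)V(N) syllable (only a nasal (/m/, /n/, or /ŋ/) is licensed in coda position; onsets are limited to one consonant).
Deletion applies to /s/, /x/.

bɪbu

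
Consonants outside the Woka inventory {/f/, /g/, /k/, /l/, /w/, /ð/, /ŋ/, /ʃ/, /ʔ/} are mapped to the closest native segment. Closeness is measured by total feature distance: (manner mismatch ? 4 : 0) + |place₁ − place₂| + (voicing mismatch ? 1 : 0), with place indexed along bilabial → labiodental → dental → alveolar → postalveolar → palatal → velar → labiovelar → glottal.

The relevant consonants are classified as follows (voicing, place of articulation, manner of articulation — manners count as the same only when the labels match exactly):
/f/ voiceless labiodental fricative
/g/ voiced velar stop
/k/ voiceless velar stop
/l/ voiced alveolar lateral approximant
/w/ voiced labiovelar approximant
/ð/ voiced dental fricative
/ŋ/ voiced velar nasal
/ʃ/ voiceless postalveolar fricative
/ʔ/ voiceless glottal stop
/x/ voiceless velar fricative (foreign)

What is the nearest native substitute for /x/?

ʃ

/ʃ/ is closest: same manner (fricative), place distance 2 (velar→postalveolar), same voicing; total 2. Next closest is /k/ at distance 4.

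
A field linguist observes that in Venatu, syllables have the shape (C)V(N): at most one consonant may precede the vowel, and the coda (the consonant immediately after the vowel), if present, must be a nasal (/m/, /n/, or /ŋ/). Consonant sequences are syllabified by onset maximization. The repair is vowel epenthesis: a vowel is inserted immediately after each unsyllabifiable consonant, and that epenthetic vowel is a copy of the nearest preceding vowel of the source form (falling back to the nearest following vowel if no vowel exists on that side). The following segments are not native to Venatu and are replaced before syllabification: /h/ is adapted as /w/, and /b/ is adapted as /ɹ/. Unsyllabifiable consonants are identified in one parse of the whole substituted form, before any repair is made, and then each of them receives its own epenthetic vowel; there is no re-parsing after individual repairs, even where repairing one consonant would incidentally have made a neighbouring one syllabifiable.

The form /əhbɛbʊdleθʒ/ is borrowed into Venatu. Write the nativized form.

Substitution: /h/ → /w/, /b/ → /ɹ/, giving /əwɹɛɹʊdleθʒ/.
Syllabifying with onset maximization leaves /w/, /d/, /θ/, /ʒ/ stranded (only a nasal (/m/, /n/, or /ŋ/) is licensed in coda position; onsets are limited to one consonant).
Epenthesis after each stranded consonant: /w/ → /wə/, /d/ → /dʊ/, /θ/ → /θe/, /ʒ/ → /ʒe/.

əwəɹɛɹʊdʊleθeʒe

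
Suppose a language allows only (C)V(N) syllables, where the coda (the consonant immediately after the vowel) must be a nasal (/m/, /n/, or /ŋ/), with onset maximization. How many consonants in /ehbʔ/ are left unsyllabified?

Under (C)V(N), the unsyllabifiable consonants are /h/, /b/, /ʔ/ (only a nasal (/m/, /n/, or /ŋ/) is licensed in coda position; onsets are limited to one consonant).

3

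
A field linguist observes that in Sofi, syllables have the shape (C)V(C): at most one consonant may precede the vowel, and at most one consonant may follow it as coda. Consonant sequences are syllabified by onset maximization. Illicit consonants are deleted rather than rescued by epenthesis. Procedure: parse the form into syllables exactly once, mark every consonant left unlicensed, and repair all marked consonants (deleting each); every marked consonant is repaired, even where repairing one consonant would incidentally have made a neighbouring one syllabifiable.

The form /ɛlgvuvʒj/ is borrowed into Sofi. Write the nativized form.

Syllabifying with onset maximization leaves /g/, /ʒ/, /j/ stranded (at most one coda consonant is licensed; onsets are limited to one consonant).
Deleting the stranded consonants removes /g/, /ʒ/, /j/.

ɛlvuv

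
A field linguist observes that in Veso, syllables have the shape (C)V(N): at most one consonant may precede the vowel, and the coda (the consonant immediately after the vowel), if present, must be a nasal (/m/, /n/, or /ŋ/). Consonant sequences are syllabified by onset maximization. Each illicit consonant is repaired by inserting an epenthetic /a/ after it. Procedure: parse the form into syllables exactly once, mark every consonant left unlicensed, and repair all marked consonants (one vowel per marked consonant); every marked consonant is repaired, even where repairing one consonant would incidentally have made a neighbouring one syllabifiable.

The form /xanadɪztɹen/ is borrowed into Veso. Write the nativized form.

Syllabifying with onset maximization leaves /z/, /t/ stranded (only a nasal (/m/, /n/, or /ŋ/) is licensed in coda position; onsets are limited to one consonant).
Inserting the epenthetic vowel yields /z/ → /za/, /t/ → /ta/.

xanadɪzataɹen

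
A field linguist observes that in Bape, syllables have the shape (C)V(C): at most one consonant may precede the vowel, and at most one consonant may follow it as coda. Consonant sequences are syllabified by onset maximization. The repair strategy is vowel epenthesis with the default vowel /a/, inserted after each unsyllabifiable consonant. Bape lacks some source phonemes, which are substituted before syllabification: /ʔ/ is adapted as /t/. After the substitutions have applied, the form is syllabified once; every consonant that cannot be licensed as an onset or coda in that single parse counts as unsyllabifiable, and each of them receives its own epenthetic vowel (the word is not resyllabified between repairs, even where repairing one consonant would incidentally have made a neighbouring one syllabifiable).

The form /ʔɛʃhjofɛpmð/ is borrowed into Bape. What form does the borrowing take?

Substitution: /ʔ/ → /t/, giving /tɛʃhjofɛpmð/.
The consonants /h/, /m/, /ð/ cannot be parsed into a legal (C)V(C) syllable (at most one coda consonant is licensed; onsets are limited to one consonant).
Epenthesis after each stranded consonant: /h/ → /ha/, /m/ → /ma/, /ð/ → /ða/.

tɛʃhajofɛpmaða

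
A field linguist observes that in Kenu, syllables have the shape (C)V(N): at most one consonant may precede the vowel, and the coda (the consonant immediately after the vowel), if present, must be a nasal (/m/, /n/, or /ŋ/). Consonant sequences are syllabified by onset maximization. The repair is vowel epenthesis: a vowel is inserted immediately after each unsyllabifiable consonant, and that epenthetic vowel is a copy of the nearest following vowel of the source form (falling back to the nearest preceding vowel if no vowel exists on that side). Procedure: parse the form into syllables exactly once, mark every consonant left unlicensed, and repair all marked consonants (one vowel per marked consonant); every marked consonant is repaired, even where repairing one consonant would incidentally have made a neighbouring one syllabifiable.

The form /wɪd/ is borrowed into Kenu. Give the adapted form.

wɪdɪ

Syllabifying with onset maximization leaves /d/ stranded (only a nasal (/m/, /n/, or /ŋ/) is licensed in coda position; onsets are limited to one consonant).
Inserting the epenthetic vowel yields /d/ → /dɪ/.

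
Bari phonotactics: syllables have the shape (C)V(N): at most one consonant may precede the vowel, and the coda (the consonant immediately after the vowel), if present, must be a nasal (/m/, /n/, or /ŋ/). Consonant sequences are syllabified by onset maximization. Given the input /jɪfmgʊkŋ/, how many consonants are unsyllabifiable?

Under (C)V(N), the unsyllabifiable consonants are /f/, /m/, /k/, /ŋ/ (only a nasal (/m/, /n/, or /ŋ/) is licensed in coda position; onsets are limited to one consonant).

4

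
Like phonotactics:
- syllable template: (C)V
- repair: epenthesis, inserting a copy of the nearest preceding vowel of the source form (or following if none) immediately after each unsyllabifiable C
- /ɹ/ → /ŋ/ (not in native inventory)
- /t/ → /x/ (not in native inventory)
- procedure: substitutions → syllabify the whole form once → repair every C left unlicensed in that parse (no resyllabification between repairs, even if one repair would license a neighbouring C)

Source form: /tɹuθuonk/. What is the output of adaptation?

Substitution: /t/ → /x/, /ɹ/ → /ŋ/, giving /xŋuθuonk/.
Under (C)V, the unsyllabifiable consonants are /x/, /n/, /k/ (no codas are permitted; onsets are limited to one consonant).
Inserting the epenthetic vowel yields /x/ → /xu/, /n/ → /no/, /k/ → /ko/.

xuŋuθuonoko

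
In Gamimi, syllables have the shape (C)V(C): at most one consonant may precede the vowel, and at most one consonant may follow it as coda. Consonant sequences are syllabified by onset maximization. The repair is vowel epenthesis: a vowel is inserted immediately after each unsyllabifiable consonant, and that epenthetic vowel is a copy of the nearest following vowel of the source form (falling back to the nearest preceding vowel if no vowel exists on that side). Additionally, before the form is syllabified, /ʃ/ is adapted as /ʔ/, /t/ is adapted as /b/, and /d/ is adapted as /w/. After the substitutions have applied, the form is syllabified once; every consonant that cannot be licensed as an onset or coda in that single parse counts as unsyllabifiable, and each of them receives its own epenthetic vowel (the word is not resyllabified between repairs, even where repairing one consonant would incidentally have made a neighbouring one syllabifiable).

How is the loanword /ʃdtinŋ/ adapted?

ʔiwibinŋi

Substitution: /ʃ/ → /ʔ/, /d/ → /w/, /t/ → /b/, giving /ʔwbinŋ/.
Under (C)V(C), the unsyllabifiable consonants are /ʔ/, /w/, /ŋ/ (at most one coda consonant is licensed; onsets are limited to one consonant).
Inserting the epenthetic vowel yields /ʔ/ → /ʔi/, /w/ → /wi/, /ŋ/ → /ŋi/.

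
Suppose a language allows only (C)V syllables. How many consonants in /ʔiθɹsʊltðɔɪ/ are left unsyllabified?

4

Syllabifying with onset maximization leaves /θ/, /ɹ/, /l/, /t/ stranded (no codas are permitted; onsets are limited to one consonant).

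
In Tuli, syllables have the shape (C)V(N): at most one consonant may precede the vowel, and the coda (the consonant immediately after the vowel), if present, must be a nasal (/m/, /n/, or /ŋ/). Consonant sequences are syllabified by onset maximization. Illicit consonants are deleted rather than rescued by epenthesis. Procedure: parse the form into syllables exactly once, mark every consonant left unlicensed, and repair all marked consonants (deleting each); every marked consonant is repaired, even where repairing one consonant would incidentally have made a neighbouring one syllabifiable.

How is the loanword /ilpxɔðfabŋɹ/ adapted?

The consonants /l/, /p/, /ð/, /b/, /ŋ/, /ɹ/ cannot be parsed into a legal (C)V(N) syllable (only a nasal (/m/, /n/, or /ŋ/) is licensed in coda position; onsets are limited to one consonant).
Deleting the stranded consonants removes /l/, /p/, /ð/, /b/, /ŋ/, /ɹ/.

ixɔfa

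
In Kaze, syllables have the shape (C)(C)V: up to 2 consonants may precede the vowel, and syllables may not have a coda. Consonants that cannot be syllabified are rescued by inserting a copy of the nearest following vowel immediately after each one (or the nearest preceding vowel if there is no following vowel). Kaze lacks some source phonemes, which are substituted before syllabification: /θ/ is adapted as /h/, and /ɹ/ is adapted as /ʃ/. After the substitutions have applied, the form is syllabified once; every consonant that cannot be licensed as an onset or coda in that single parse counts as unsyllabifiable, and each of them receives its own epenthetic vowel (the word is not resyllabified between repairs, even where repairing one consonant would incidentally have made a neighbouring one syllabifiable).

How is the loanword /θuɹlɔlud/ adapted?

Substitution: /θ/ → /h/, /ɹ/ → /ʃ/, giving /huʃlɔlud/.
Syllabifying with onset maximization leaves /d/ stranded (no codas are permitted; onsets may contain at most 2 consonants).
Each unlicensed consonant becomes the onset of a new syllable: /d/ → /du/.

huʃlɔludu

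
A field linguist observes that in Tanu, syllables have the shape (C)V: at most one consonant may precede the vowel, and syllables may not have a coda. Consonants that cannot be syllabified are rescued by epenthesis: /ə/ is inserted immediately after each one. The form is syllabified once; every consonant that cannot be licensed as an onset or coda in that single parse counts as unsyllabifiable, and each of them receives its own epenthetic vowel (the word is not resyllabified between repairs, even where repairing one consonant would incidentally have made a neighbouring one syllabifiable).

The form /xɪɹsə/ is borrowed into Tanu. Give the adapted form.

xɪɹəsə

Under (C)V, the unsyllabifiable consonants are /ɹ/ (no codas are permitted; onsets are limited to one consonant).
Inserting the epenthetic vowel yields /ɹ/ → /ɹə/.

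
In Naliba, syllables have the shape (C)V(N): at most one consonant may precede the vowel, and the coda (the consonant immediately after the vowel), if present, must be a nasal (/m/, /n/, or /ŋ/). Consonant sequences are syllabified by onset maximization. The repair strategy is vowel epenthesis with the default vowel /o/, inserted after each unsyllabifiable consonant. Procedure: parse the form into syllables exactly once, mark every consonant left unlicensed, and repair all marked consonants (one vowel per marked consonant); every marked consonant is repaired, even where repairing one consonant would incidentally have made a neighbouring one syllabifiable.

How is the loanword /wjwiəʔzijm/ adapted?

Under (C)V(N), the unsyllabifiable consonants are /w/, /j/, /ʔ/, /j/, /m/ (only a nasal (/m/, /n/, or /ŋ/) is licensed in coda position; onsets are limited to one consonant).
Epenthesis after each stranded consonant: /w/ → /wo/, /j/ → /jo/, /ʔ/ → /ʔo/, /j/ → /jo/, /m/ → /mo/.

wojowiəʔozijomo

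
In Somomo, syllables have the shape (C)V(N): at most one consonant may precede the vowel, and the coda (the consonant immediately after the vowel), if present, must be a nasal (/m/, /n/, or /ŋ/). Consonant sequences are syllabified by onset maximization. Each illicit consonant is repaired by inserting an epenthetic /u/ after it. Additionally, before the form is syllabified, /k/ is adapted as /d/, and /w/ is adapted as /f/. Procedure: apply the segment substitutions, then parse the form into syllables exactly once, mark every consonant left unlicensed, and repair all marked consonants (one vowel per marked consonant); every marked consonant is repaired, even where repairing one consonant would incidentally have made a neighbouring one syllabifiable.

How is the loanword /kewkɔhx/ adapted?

defudɔhuxu

Substitution: /k/ → /d/, /w/ → /f/, giving /defdɔhx/.
The consonants /f/, /h/, /x/ cannot be parsed into a legal (C)V(N) syllable (only a nasal (/m/, /n/, or /ŋ/) is licensed in coda position; onsets are limited to one consonant).
Each unlicensed consonant becomes the onset of a new syllable: /f/ → /fu/, /h/ → /hu/, /x/ → /xu/.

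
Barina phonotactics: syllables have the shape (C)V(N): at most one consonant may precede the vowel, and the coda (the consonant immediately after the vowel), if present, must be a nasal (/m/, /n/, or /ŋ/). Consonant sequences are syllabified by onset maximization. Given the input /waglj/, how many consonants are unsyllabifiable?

3

Under (C)V(N), the unsyllabifiable consonants are /g/, /l/, /j/ (only a nasal (/m/, /n/, or /ŋ/) is licensed in coda position; onsets are limited to one consonant).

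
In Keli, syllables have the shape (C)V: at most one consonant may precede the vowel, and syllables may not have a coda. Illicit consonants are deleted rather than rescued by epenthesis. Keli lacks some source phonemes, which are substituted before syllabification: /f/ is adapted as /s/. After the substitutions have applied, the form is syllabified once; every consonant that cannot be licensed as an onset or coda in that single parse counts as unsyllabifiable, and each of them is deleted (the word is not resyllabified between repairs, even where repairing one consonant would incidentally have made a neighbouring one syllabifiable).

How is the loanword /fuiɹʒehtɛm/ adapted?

Substitution: /f/ → /s/, giving /suiɹʒehtɛm/.
Syllabifying with onset maximization leaves /ɹ/, /h/, /m/ stranded (no codas are permitted; onsets are limited to one consonant).
Deleting the stranded consonants removes /ɹ/, /h/, /m/.

suiʒetɛ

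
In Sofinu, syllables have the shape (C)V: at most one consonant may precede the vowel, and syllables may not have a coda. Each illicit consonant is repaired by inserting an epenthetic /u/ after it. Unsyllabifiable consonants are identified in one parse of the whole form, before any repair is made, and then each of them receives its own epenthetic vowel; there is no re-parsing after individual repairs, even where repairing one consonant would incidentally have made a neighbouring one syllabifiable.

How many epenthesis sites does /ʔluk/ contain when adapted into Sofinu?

The unsyllabifiable consonants are /ʔ/, /k/; each receives one epenthetic vowel.

2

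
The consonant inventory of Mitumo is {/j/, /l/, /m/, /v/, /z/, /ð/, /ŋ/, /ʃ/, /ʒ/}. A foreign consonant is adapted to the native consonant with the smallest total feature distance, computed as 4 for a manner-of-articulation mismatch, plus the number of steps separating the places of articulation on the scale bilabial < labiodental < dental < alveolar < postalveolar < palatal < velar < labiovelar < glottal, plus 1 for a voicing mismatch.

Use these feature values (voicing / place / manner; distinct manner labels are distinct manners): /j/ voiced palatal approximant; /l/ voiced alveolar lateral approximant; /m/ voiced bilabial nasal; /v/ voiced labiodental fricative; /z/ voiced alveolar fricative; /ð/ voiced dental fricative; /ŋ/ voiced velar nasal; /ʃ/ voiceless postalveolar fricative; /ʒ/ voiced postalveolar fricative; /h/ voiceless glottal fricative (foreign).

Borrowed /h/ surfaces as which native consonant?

/ʃ/ is closest: same manner (fricative), place distance 4 (glottal→postalveolar), same voicing; total 4. Next closest is /ʒ/ at distance 5.

ʃ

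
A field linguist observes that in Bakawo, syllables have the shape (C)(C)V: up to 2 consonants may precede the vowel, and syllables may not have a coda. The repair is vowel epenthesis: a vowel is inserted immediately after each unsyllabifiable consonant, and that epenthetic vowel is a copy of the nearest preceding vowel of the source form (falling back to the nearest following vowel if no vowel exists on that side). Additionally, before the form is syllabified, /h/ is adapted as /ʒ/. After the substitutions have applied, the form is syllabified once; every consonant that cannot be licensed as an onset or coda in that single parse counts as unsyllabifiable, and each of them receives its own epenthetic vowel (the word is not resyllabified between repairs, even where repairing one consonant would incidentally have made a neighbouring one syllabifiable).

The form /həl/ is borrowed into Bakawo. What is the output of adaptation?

ʒələ

Substitution: /h/ → /ʒ/, giving /ʒəl/.
The consonants /l/ cannot be parsed into a legal (C)(C)V syllable (no codas are permitted; onsets may contain at most 2 consonants).
Inserting the epenthetic vowel yields /l/ → /lə/.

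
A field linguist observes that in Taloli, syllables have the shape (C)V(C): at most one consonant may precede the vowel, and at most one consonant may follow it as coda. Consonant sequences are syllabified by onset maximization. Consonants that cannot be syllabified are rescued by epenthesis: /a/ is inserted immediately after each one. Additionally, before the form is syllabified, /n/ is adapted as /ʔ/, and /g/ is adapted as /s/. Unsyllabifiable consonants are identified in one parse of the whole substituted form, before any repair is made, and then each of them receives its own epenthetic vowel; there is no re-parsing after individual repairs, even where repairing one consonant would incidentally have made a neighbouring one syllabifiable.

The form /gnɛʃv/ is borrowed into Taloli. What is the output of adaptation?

Substitution: /g/ → /s/, /n/ → /ʔ/, giving /sʔɛʃv/.
Under (C)V(C), the unsyllabifiable consonants are /s/, /v/ (at most one coda consonant is licensed; onsets are limited to one consonant).
Inserting the epenthetic vowel yields /s/ → /sa/, /v/ → /va/.

saʔɛʃva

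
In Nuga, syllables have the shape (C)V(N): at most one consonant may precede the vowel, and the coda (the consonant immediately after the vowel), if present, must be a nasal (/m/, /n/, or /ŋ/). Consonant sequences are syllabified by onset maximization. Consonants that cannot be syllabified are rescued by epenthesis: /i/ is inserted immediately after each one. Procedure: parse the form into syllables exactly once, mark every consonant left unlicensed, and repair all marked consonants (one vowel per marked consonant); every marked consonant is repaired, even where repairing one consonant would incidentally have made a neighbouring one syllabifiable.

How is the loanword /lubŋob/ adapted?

lubiŋobi

Under (C)V(N), the unsyllabifiable consonants are /b/, /b/ (only a nasal (/m/, /n/, or /ŋ/) is licensed in coda position; onsets are limited to one consonant).
Each unlicensed consonant becomes the onset of a new syllable: /b/ → /bi/, /b/ → /bi/.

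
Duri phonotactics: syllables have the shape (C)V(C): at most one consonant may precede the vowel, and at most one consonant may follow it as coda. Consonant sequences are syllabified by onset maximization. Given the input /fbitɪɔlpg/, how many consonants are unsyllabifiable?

3

The consonants /f/, /p/, /g/ cannot be parsed into a legal (C)V(C) syllable (at most one coda consonant is licensed; onsets are limited to one consonant).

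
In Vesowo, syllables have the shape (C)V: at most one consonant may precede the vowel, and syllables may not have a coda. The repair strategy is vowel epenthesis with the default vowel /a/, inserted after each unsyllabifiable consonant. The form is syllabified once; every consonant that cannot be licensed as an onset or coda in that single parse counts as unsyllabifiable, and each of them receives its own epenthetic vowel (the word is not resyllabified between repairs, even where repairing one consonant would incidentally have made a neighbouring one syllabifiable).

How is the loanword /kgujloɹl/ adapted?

The consonants /k/, /j/, /ɹ/, /l/ cannot be parsed into a legal (C)V syllable (no codas are permitted; onsets are limited to one consonant).
Each unlicensed consonant becomes the onset of a new syllable: /k/ → /ka/, /j/ → /ja/, /ɹ/ → /ɹa/, /l/ → /la/.

kagujaloɹala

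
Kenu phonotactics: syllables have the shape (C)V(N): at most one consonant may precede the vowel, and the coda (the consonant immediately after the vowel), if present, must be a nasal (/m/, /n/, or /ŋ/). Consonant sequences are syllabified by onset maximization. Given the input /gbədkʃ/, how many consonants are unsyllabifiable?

The consonants /g/, /d/, /k/, /ʃ/ cannot be parsed into a legal (C)V(N) syllable (only a nasal (/m/, /n/, or /ŋ/) is licensed in coda position; onsets are limited to one consonant).

4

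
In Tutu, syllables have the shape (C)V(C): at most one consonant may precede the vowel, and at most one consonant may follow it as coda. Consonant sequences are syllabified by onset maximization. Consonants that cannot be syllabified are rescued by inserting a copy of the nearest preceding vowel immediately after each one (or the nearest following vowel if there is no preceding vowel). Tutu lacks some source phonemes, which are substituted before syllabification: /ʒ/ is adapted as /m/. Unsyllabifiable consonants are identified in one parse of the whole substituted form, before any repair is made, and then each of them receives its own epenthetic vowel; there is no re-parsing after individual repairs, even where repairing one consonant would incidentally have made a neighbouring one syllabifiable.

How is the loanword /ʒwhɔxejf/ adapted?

Substitution: /ʒ/ → /m/, giving /mwhɔxejf/.
Under (C)V(C), the unsyllabifiable consonants are /m/, /w/, /f/ (at most one coda consonant is licensed; onsets are limited to one consonant).
Epenthesis after each stranded consonant: /m/ → /mɔ/, /w/ → /wɔ/, /f/ → /fe/.

mɔwɔhɔxejfe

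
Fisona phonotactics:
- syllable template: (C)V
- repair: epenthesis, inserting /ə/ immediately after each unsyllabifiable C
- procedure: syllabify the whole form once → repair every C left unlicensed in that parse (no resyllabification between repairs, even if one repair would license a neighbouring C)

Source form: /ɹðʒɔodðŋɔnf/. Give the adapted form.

Syllabifying with onset maximization leaves /ɹ/, /ð/, /d/, /ð/, /n/, /f/ stranded (no codas are permitted; onsets are limited to one consonant).
Epenthesis after each stranded consonant: /ɹ/ → /ɹə/, /ð/ → /ðə/, /d/ → /də/, /ð/ → /ðə/, /n/ → /nə/, /f/ → /fə/.

ɹəðəʒɔodəðəŋɔnəfə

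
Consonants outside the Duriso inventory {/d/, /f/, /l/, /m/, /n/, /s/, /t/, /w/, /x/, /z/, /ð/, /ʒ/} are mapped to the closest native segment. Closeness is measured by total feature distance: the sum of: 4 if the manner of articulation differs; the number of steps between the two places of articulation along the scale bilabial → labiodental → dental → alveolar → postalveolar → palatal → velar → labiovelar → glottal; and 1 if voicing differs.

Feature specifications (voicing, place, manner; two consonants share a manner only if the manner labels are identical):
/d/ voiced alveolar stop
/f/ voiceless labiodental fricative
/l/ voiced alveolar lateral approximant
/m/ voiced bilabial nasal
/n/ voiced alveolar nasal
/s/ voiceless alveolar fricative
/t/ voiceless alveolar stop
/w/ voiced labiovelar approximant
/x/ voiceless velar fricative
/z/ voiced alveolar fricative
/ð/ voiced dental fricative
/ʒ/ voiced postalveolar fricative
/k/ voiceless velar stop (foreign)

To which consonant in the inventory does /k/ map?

/t/ is closest: same manner (stop), place distance 3 (velar→alveolar), same voicing; total 3. Next closest is /d/ at distance 4.

t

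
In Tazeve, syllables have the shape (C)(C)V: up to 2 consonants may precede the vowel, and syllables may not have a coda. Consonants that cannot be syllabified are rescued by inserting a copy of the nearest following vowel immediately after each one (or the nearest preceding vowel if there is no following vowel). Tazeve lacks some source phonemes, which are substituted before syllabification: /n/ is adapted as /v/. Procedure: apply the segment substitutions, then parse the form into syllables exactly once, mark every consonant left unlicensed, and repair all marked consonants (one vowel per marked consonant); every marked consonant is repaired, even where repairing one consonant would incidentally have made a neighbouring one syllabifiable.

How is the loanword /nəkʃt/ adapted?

vəkəʃətə

Substitution: /n/ → /v/, giving /vəkʃt/.
Syllabifying with onset maximization leaves /k/, /ʃ/, /t/ stranded (no codas are permitted; onsets may contain at most 2 consonants).
Each unlicensed consonant becomes the onset of a new syllable: /k/ → /kə/, /ʃ/ → /ʃə/, /t/ → /tə/.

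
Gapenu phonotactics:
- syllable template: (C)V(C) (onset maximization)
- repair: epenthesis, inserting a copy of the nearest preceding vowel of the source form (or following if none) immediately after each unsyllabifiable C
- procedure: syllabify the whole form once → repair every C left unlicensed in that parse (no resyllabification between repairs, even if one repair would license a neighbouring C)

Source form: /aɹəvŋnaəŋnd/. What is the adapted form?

aɹəvŋənaəŋnədə

Syllabifying with onset maximization leaves /ŋ/, /n/, /d/ stranded (at most one coda consonant is licensed; onsets are limited to one consonant).
Epenthesis after each stranded consonant: /ŋ/ → /ŋə/, /n/ → /nə/, /d/ → /də/.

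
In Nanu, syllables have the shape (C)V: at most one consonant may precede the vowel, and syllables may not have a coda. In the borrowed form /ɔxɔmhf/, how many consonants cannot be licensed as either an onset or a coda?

3

The consonants /m/, /h/, /f/ cannot be parsed into a legal (C)V syllable (no codas are permitted; onsets are limited to one consonant).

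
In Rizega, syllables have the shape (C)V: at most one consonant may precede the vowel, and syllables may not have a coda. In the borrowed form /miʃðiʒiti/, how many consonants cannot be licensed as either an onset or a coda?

Syllabifying with onset maximization leaves /ʃ/ stranded (no codas are permitted; onsets are limited to one consonant).

1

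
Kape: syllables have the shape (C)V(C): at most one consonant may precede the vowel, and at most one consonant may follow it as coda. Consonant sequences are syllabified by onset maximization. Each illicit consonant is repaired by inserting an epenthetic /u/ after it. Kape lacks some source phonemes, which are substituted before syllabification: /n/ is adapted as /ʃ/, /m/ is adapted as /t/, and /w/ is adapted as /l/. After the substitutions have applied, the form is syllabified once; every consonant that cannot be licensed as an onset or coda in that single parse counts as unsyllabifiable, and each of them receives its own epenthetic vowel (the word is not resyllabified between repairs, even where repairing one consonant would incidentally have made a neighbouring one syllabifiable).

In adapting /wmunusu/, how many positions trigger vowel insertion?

After substitution the input is /ltuʃusu/.
The unsyllabifiable consonants are /l/; each receives one epenthetic vowel.

1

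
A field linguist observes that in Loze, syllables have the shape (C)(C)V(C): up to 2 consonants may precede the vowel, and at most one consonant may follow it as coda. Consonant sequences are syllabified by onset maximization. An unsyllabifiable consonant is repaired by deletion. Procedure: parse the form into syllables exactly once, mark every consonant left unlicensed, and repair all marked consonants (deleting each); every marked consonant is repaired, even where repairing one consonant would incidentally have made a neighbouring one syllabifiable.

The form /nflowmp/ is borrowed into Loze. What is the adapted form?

flow

Syllabifying with onset maximization leaves /n/, /m/, /p/ stranded (at most one coda consonant is licensed; onsets may contain at most 2 consonants).
Each unlicensed consonant is deleted: /n/, /m/, /p/.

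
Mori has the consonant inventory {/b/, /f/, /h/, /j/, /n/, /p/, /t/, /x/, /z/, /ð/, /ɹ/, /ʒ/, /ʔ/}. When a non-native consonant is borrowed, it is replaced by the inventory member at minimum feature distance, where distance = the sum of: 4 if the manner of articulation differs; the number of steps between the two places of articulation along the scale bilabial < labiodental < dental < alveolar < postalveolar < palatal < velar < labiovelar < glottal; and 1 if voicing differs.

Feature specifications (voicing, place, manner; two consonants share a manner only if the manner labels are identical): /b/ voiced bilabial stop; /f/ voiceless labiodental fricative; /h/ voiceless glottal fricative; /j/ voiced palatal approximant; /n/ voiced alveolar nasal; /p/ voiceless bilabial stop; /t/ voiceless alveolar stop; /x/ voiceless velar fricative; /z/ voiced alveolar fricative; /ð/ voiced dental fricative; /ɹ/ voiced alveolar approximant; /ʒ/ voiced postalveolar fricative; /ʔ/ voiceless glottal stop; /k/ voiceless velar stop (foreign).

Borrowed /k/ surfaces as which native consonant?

ʔ

/ʔ/ is closest: same manner (stop), place distance 2 (velar→glottal), same voicing; total 2. Next closest is /t/ at distance 3.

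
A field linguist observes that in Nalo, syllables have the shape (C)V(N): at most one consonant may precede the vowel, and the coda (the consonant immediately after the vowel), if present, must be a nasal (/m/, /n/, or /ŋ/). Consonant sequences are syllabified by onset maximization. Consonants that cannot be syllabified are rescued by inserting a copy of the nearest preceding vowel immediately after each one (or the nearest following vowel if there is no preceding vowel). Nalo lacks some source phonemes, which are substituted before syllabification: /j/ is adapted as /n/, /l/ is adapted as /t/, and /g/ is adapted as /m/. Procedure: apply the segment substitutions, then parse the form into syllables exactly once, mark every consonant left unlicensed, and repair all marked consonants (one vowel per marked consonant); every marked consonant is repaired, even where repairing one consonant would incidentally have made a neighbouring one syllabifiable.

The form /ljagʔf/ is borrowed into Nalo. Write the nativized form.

Substitution: /l/ → /t/, /j/ → /n/, /g/ → /m/, giving /tnamʔf/.
Syllabifying with onset maximization leaves /t/, /ʔ/, /f/ stranded (only a nasal (/m/, /n/, or /ŋ/) is licensed in coda position; onsets are limited to one consonant).
Each unlicensed consonant becomes the onset of a new syllable: /t/ → /ta/, /ʔ/ → /ʔa/, /f/ → /fa/.

tanamʔafa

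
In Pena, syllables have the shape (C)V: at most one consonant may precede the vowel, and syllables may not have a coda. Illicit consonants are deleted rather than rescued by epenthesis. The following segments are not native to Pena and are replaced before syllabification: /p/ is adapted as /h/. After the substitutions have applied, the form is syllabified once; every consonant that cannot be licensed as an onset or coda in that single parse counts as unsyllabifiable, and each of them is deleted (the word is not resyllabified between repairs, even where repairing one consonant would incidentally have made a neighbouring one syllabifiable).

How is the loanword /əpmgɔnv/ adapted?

əgɔ

Substitution: /p/ → /h/, giving /əhmgɔnv/.
Under (C)V, the unsyllabifiable consonants are /h/, /m/, /n/, /v/ (no codas are permitted; onsets are limited to one consonant).
Deletion applies to /h/, /m/, /n/, /v/.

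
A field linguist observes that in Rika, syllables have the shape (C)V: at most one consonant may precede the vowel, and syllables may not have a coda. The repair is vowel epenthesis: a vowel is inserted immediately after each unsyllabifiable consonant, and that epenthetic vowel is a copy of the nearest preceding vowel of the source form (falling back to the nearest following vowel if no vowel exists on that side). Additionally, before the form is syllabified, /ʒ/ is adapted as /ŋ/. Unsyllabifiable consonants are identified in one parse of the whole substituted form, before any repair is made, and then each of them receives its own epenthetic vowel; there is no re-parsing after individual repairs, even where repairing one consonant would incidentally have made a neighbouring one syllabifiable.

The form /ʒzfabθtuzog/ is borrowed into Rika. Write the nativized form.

ŋazafabaθatuzogo

Substitution: /ʒ/ → /ŋ/, giving /ŋzfabθtuzog/.
The consonants /ŋ/, /z/, /b/, /θ/, /g/ cannot be parsed into a legal (C)V syllable (no codas are permitted; onsets are limited to one consonant).
Inserting the epenthetic vowel yields /ŋ/ → /ŋa/, /z/ → /za/, /b/ → /ba/, /θ/ → /θa/, /g/ → /go/.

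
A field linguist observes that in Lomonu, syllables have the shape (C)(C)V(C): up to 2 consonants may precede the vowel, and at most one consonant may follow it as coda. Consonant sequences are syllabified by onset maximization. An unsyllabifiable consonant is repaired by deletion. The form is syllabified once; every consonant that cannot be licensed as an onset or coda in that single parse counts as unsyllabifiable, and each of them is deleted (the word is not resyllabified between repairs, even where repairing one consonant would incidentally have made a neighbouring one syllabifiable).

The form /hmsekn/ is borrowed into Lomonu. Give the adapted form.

msek

Under (C)(C)V(C), the unsyllabifiable consonants are /h/, /n/ (at most one coda consonant is licensed; onsets may contain at most 2 consonants).
Each unlicensed consonant is deleted: /h/, /n/.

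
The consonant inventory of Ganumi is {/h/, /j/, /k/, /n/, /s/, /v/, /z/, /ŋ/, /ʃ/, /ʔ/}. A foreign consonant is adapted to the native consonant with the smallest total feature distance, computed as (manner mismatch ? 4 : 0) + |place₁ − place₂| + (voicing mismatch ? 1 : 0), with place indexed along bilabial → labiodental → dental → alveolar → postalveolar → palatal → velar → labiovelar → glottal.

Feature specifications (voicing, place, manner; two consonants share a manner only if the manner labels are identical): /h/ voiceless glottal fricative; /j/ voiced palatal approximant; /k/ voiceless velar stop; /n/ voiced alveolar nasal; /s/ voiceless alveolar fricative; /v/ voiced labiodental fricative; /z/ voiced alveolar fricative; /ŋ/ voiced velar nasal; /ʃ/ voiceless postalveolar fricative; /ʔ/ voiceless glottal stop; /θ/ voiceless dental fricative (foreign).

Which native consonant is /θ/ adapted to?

s

/s/ is closest: same manner (fricative), place distance 1 (dental→alveolar), same voicing; total 1. Next closest is /v/ at distance 2.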